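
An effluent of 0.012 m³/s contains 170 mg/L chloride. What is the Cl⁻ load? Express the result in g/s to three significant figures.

2.04 g/s

Mass flux = Q·C = 0.012 m³/s × 170 g/m³ = 2.04 g/s.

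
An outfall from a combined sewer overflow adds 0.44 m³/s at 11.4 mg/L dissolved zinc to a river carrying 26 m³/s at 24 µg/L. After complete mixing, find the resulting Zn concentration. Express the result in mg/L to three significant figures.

0.213 mg/L

24 µg/L = 0.024 mg/L.
Conservation of mass across the mixing zone: C = (0.44·11.4 + 26·0.024) / (0.44 + 26) = 5.64/26.44 = 0.2133 mg/L.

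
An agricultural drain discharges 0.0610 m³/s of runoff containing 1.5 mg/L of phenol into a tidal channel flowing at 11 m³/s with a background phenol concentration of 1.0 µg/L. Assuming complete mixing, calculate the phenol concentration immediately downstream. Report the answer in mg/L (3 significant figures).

0.00927 mg/L

1.0 µg/L = 0.001 mg/L.
By mass balance at complete mixing, C = (0.061·1.5 + 11·0.001) / (0.061 + 11) = 0.1025/11.06 = 0.009267 mg/L.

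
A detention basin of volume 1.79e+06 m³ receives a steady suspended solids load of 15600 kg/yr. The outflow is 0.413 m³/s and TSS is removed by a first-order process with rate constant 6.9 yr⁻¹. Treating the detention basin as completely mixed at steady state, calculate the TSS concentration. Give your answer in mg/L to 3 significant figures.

0.615 mg/L

Outflow Q = 0.413 m³/s × 3.156e+07 s/yr = 1.303e+07 m³/yr.
Steady-state CSTR mass balance: W = Q·C + k·V·C, so C = W/(Q + kV).
Q + kV = 1.303e+07 + 6.9·1.79e+06 = 2.538e+07 m³/yr.
C = 15600/2.538e+07 = 0.0006146 kg/m³ = 0.6146 mg/L.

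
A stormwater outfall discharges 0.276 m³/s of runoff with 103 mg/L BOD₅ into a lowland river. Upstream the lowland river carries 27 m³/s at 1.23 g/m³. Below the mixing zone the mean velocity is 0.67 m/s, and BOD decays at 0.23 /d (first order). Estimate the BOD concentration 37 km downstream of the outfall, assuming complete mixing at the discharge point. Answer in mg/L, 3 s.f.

After complete mixing, C₀ = (0.276·103 + 27·1.23) / 27.28 = 2.26 mg/L.
Travel time t = 3.7e+04 m / 0.67 m/s = 5.522e+04 s = 0.6392 d.
C = 2.26·exp(−0.23·0.6392) = 2.26·0.8633 = 1.951 mg/L.

1.95 mg/L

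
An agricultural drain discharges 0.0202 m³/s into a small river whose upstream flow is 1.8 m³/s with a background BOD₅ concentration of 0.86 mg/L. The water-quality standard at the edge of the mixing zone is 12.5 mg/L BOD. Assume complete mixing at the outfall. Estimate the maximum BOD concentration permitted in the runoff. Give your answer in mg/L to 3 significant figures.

1050 mg/L

Mass balance: 12.5·1.82 = 0.0202·Cₑ + 1.8·0.86.
Cₑ = (22.75 − 1.548) / 0.0202 = 1050 mg/L.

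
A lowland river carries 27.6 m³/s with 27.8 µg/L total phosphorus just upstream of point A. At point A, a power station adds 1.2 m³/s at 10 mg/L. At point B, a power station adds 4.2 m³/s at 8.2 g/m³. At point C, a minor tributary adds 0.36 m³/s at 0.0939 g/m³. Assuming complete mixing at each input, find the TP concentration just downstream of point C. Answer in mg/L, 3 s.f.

1.42 mg/L

27.8 µg/L = 0.0278 mg/L.
After input A: C = (27.6·0.0278 + 1.2·10) / 28.8 = 0.4433 mg/L.
After input B: C = (28.8·0.4433 + 4.2·8.2) / 33 = 1.431 mg/L.
After input C: C = (33·1.431 + 0.36·0.0939) / 33.36 = 1.416 mg/L.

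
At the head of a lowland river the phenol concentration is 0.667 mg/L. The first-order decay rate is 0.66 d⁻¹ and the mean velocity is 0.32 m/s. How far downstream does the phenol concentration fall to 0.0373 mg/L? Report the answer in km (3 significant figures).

From C = C₀·e^(−kt), t = ln(C₀/C)/k = ln(0.667/0.0373)/0.66 = 2.884/0.66 = 4.369 d.
Distance = v·t = 0.32 m/s × 3.775e+05 s = 1.208e+05 m = 120.8 km.

121 km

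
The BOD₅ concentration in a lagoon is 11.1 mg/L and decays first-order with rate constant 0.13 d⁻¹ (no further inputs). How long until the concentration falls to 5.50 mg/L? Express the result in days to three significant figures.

5.40 d

t = ln(C₀/C)/k = ln(11.1/5.50)/0.13 = 0.7022/0.13 = 5.402 d.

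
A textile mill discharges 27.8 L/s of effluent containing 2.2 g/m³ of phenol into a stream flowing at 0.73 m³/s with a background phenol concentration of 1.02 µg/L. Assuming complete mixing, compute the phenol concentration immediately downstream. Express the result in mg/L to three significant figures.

0.0817 mg/L

27.8 L/s = 0.0278 m³/s.
1.02 µg/L = 0.00102 mg/L.
By mass balance at complete mixing, C = (0.0278·2.2 + 0.73·0.00102) / (0.0278 + 0.73) = 0.0619/0.7578 = 0.08169 mg/L.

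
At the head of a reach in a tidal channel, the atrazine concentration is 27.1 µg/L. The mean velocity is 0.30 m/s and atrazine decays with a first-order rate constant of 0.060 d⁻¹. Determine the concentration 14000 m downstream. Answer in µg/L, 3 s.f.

Travel time t = 14000 m / 0.30 m/s = 1.4e+04/0.30 = 4.667e+04 s = 0.5401 d.
First-order decay: C = 27.1·exp(−0.060·0.5401) = 27.1·0.9681 = 26.24 µg/L.

26.2 µg/L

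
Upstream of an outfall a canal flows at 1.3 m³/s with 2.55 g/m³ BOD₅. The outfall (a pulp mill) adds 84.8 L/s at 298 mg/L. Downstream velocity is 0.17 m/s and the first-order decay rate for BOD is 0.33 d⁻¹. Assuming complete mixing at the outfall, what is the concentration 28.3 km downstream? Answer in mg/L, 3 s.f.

84.8 L/s = 0.0848 m³/s.
After complete mixing, C₀ = (0.0848·298 + 1.3·2.55) / 1.385 = 20.64 mg/L.
Travel time t = 2.83e+04 m / 0.17 m/s = 1.665e+05 s = 1.927 d.
C = 20.64·exp(−0.33·1.927) = 20.64·0.5295 = 10.93 mg/L.

10.9 mg/L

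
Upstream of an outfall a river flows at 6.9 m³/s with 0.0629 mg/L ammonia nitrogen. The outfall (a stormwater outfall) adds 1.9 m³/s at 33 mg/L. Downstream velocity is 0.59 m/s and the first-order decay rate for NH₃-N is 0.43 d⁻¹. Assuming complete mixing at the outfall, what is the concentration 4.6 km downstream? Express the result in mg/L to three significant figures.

6.90 mg/L

After complete mixing, C₀ = (1.9·33 + 6.9·0.0629) / 8.8 = 7.174 mg/L.
Travel time t = 4600 m / 0.59 m/s = 7797 s = 0.09024 d.
C = 7.174·exp(−0.43·0.09024) = 7.174·0.9619 = 6.901 mg/L.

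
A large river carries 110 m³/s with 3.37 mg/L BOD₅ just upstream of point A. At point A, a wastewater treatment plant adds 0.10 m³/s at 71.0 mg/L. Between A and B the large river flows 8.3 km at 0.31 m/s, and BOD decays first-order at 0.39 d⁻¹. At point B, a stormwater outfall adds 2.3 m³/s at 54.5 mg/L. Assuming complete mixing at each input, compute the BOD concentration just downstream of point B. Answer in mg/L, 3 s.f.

4.09 mg/L

After input A: C = (110·3.37 + 0.1·71) / 110.1 = 3.431 mg/L.
Over the 8.3 km reach to input B (t = 2.677e+04 s = 0.3099 d), decay gives C = 3.431·exp(−0.39·0.3099) = 3.041 mg/L.
After input B: C = (110.1·3.041 + 2.3·54.5) / 112.4 = 4.094 mg/L.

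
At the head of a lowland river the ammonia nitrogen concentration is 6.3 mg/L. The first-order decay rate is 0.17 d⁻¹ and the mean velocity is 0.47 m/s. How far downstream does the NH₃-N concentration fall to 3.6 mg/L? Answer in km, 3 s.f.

From C = C₀·e^(−kt), t = ln(C₀/C)/k = ln(6.3/3.6)/0.17 = 0.5596/0.17 = 3.292 d.
Distance = v·t = 0.47 m/s × 2.844e+05 s = 1.337e+05 m = 133.7 km.

134 km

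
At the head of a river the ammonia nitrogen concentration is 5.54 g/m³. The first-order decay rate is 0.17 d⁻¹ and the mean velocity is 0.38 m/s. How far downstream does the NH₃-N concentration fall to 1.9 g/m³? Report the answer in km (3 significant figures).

From C = C₀·e^(−kt), t = ln(C₀/C)/k = ln(5.54/1.9)/0.17 = 1.07/0.17 = 6.295 d.
Distance = v·t = 0.38 m/s × 5.439e+05 s = 2.067e+05 m = 206.7 km.

207 km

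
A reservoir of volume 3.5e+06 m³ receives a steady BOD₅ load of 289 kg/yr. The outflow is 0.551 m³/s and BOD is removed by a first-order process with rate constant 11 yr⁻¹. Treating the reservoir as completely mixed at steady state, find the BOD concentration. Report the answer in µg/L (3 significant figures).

5.17 µg/L

Outflow Q = 0.551 m³/s × 3.156e+07 s/yr = 1.739e+07 m³/yr.
Steady-state CSTR mass balance: W = Q·C + k·V·C, so C = W/(Q + kV).
Q + kV = 1.739e+07 + 11·3.5e+06 = 5.589e+07 m³/yr.
C = 289/5.589e+07 = 5.171e-06 kg/m³ = 0.005171 mg/L = 5.171 µg/L.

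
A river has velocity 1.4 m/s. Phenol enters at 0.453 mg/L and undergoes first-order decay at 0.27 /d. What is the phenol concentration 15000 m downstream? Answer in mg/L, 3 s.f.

0.438 mg/L

Travel time t = 15000 m / 1.4 m/s = 1.5e+04/1.4 = 1.071e+04 s = 0.124 d.
First-order decay: C = 0.453·exp(−0.27·0.124) = 0.453·0.9671 = 0.4381 mg/L.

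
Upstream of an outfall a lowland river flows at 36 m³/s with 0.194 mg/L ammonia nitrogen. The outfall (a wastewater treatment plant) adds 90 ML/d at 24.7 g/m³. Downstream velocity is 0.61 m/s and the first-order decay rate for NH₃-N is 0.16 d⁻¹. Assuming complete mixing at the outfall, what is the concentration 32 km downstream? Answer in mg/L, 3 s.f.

0.801 mg/L

90 ML/d = 1.042 m³/s.
After complete mixing, C₀ = (1.042·24.7 + 36·0.194) / 37.04 = 0.8831 mg/L.
Travel time t = 3.2e+04 m / 0.61 m/s = 5.246e+04 s = 0.6072 d.
C = 0.8831·exp(−0.16·0.6072) = 0.8831·0.9074 = 0.8014 mg/L.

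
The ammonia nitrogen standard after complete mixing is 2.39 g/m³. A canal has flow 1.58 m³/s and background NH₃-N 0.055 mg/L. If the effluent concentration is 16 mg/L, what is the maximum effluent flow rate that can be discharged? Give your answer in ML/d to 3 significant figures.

Mass balance at complete mixing: C_std·(Q_w + Q_r) = Q_w·C_e + Q_r·C_b.
Rearranging, Q_w = Q_r·(C_std − C_b)/(C_e − C_std) = 1.58·(2.39 − 0.055) / (16 − 2.39) = 0.2711 m³/s.
= 23.42 ML/d.

23.4 ML/d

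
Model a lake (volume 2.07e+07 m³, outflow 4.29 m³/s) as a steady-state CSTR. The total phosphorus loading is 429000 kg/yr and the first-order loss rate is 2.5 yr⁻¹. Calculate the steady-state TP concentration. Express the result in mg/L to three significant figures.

Outflow Q = 4.29 m³/s × 3.156e+07 s/yr = 1.354e+08 m³/yr.
Steady-state CSTR mass balance: W = Q·C + k·V·C, so C = W/(Q + kV).
Q + kV = 1.354e+08 + 2.5·2.07e+07 = 1.871e+08 m³/yr.
C = 429000/1.871e+08 = 0.002292 kg/m³ = 2.292 mg/L.

2.29 mg/L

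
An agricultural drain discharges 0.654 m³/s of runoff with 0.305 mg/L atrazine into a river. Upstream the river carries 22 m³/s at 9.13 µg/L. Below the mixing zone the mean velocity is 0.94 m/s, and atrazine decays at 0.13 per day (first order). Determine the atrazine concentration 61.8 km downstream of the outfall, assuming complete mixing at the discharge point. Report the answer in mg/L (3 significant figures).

9.13 µg/L = 0.00913 mg/L.
After complete mixing, C₀ = (0.654·0.305 + 22·0.00913) / 22.65 = 0.01767 mg/L.
Travel time t = 6.18e+04 m / 0.94 m/s = 6.574e+04 s = 0.7609 d.
C = 0.01767·exp(−0.13·0.7609) = 0.01767·0.9058 = 0.01601 mg/L.

0.0160 mg/L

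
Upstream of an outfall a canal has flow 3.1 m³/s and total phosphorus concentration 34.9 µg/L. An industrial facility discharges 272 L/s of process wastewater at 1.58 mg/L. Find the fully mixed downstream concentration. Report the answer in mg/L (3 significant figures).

0.160 mg/L

272 L/s = 0.272 m³/s.
34.9 µg/L = 0.0349 mg/L.
Flow-weighted mixing gives C = (0.272·1.58 + 3.1·0.0349) / (0.272 + 3.1) = 0.538/3.372 = 0.1595 mg/L.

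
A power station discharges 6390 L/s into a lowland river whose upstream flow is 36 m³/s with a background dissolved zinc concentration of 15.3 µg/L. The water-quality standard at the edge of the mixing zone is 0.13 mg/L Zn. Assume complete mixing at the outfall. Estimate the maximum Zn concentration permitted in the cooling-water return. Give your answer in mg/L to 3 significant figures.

6390 L/s = 6.39 m³/s.
15.3 µg/L = 0.0153 mg/L.
Mass balance: 0.13·42.39 = 6.39·Cₑ + 36·0.0153.
Cₑ = (5.511 − 0.5508) / 6.39 = 0.7762 mg/L.

0.776 mg/L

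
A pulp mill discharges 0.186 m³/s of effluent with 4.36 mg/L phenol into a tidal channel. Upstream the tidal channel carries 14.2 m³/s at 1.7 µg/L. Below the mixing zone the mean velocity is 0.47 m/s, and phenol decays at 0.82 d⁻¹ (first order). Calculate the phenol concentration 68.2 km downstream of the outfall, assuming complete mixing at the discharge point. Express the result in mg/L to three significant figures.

0.0146 mg/L

1.7 µg/L = 0.0017 mg/L.
After complete mixing, C₀ = (0.186·4.36 + 14.2·0.0017) / 14.39 = 0.05805 mg/L.
Travel time t = 6.82e+04 m / 0.47 m/s = 1.451e+05 s = 1.679 d.
C = 0.05805·exp(−0.82·1.679) = 0.05805·0.2523 = 0.01465 mg/L.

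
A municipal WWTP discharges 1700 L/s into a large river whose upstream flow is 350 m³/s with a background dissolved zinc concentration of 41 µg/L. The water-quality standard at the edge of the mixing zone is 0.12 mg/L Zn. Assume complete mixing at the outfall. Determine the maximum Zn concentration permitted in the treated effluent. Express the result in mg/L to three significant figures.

16.4 mg/L

1700 L/s = 1.7 m³/s.
41 µg/L = 0.041 mg/L.
Mass balance: 0.12·351.7 = 1.7·Cₑ + 350·0.041.
Cₑ = (42.2 − 14.35) / 1.7 = 16.38 mg/L.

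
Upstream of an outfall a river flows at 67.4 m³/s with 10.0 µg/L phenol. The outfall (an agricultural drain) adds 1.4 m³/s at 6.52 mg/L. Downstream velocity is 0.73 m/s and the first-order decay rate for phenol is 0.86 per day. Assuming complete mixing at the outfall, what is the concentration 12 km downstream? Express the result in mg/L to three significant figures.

0.121 mg/L

10.0 µg/L = 0.01 mg/L.
After complete mixing, C₀ = (1.4·6.52 + 67.4·0.01) / 68.8 = 0.1425 mg/L.
Travel time t = 1.2e+04 m / 0.73 m/s = 1.644e+04 s = 0.1903 d.
C = 0.1425·exp(−0.86·0.1903) = 0.1425·0.8491 = 0.121 mg/L.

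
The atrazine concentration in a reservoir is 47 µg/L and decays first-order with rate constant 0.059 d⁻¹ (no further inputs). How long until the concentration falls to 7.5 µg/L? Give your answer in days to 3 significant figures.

t = ln(C₀/C)/k = ln(47/7.5)/0.059 = 1.835/0.059 = 31.11 d.

31.1 d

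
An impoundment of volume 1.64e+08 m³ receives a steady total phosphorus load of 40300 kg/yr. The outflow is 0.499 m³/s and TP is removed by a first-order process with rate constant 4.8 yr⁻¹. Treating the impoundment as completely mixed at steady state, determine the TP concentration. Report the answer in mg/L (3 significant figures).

Outflow Q = 0.499 m³/s × 3.156e+07 s/yr = 1.575e+07 m³/yr.
Steady-state CSTR mass balance: W = Q·C + k·V·C, so C = W/(Q + kV).
Q + kV = 1.575e+07 + 4.8·1.64e+08 = 8.029e+08 m³/yr.
C = 40300/8.029e+08 = 5.019e-05 kg/m³ = 0.05019 mg/L.

0.0502 mg/L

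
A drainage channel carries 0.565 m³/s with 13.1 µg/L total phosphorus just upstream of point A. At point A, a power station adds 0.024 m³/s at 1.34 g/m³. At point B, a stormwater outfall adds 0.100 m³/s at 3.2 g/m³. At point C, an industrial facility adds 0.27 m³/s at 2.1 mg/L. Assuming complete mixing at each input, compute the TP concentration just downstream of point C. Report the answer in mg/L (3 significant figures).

0.966 mg/L

13.1 µg/L = 0.0131 mg/L.
After input A: C = (0.565·0.0131 + 0.024·1.34) / 0.589 = 0.06717 mg/L.
After input B: C = (0.589·0.06717 + 0.1·3.2) / 0.689 = 0.5219 mg/L.
After input C: C = (0.689·0.5219 + 0.27·2.1) / 0.959 = 0.9662 mg/L.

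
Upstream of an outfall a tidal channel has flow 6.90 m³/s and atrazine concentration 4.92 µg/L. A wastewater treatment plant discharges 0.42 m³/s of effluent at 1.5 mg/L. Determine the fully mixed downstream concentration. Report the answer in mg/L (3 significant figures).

0.0907 mg/L

4.92 µg/L = 0.00492 mg/L.
Flow-weighted mixing gives C = (0.42·1.5 + 6.9·0.00492) / (0.42 + 6.9) = 0.6639/7.32 = 0.0907 mg/L.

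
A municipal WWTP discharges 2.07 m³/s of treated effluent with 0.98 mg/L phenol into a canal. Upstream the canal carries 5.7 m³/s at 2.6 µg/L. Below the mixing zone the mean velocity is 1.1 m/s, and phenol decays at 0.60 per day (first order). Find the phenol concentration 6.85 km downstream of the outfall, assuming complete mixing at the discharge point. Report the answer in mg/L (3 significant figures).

2.6 µg/L = 0.0026 mg/L.
After complete mixing, C₀ = (2.07·0.98 + 5.7·0.0026) / 7.77 = 0.263 mg/L.
Travel time t = 6850 m / 1.1 m/s = 6227 s = 0.07207 d.
C = 0.263·exp(−0.60·0.07207) = 0.263·0.9577 = 0.2519 mg/L.

0.252 mg/L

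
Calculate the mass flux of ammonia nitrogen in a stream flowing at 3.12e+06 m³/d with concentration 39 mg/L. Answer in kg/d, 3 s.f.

3.12e+06 m³/d = 36.11 m³/s.
Mass flux = Q·C = 36.11 m³/s × 39 g/m³ = 1408 g/s.
= 1408 g/s × 86.4 = 1.217e+05 kg/d.

122000 kg/d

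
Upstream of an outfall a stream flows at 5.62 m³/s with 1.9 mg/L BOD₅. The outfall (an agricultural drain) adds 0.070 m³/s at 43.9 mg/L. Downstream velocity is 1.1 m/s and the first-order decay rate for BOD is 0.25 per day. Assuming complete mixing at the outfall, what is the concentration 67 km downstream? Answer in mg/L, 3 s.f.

After complete mixing, C₀ = (0.07·43.9 + 5.62·1.9) / 5.69 = 2.417 mg/L.
Travel time t = 6.7e+04 m / 1.1 m/s = 6.091e+04 s = 0.705 d.
C = 2.417·exp(−0.25·0.705) = 2.417·0.8384 = 2.026 mg/L.

2.03 mg/L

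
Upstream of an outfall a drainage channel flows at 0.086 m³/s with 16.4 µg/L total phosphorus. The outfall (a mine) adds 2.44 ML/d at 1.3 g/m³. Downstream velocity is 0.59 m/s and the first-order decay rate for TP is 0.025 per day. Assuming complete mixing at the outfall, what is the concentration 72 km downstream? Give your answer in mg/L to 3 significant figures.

2.44 ML/d = 0.02824 m³/s.
16.4 µg/L = 0.0164 mg/L.
After complete mixing, C₀ = (0.02824·1.3 + 0.086·0.0164) / 0.1142 = 0.3337 mg/L.
Travel time t = 7.2e+04 m / 0.59 m/s = 1.22e+05 s = 1.412 d.
C = 0.3337·exp(−0.025·1.412) = 0.3337·0.9653 = 0.3221 mg/L.

0.322 mg/L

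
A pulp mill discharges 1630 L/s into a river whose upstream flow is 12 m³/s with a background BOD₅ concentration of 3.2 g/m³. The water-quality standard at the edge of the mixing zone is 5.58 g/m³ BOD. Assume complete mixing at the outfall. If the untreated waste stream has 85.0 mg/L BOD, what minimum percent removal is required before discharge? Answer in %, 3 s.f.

1630 L/s = 1.63 m³/s.
Mass balance: 5.58·13.63 = 1.63·Cₑ + 12·3.2.
Cₑ = (76.06 − 38.4) / 1.63 = 23.1 mg/L.
Required removal = 1 − 23.1/85.0 = 72.82 %.

72.8 %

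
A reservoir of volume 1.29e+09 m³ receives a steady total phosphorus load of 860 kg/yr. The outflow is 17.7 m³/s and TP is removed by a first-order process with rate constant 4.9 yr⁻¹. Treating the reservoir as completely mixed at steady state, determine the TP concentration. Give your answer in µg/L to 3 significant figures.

Outflow Q = 17.7 m³/s × 3.156e+07 s/yr = 5.586e+08 m³/yr.
Steady-state CSTR mass balance: W = Q·C + k·V·C, so C = W/(Q + kV).
Q + kV = 5.586e+08 + 4.9·1.29e+09 = 6.88e+09 m³/yr.
C = 860/6.88e+09 = 1.25e-07 kg/m³ = 0.000125 mg/L = 0.125 µg/L.

0.125 µg/L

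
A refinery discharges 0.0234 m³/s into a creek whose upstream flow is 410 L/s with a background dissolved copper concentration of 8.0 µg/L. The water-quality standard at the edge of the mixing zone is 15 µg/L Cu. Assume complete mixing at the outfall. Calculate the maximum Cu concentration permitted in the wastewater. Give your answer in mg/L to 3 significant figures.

0.138 mg/L

410 L/s = 0.41 m³/s.
8.0 µg/L = 0.008 mg/L.
15 µg/L = 0.015 mg/L.
Mass balance: 0.015·0.4334 = 0.0234·Cₑ + 0.41·0.008.
Cₑ = (0.006501 − 0.00328) / 0.0234 = 0.1376 mg/L.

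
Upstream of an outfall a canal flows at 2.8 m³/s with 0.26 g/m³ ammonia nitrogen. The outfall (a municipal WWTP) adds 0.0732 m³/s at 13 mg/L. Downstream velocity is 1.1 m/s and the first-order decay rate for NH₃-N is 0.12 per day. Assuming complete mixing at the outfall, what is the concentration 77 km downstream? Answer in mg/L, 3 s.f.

After complete mixing, C₀ = (0.0732·13 + 2.8·0.26) / 2.873 = 0.5846 mg/L.
Travel time t = 7.7e+04 m / 1.1 m/s = 7e+04 s = 0.8102 d.
C = 0.5846·exp(−0.12·0.8102) = 0.5846·0.9074 = 0.5304 mg/L.

0.530 mg/L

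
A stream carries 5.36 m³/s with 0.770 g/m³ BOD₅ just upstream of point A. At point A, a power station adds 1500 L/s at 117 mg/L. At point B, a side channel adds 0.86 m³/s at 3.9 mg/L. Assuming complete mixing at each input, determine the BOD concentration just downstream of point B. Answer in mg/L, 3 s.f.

23.7 mg/L

1500 L/s = 1.5 m³/s.
After input A: C = (5.36·0.77 + 1.5·117) / 6.86 = 26.18 mg/L.
After input B: C = (6.86·26.18 + 0.86·3.9) / 7.72 = 23.7 mg/L.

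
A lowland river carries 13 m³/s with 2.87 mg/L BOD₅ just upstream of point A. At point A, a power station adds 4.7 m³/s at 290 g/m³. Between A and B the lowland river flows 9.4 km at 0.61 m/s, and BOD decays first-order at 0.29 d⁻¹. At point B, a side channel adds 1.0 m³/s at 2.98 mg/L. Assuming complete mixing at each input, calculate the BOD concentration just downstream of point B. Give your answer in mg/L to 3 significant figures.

71.3 mg/L

After input A: C = (13·2.87 + 4.7·290) / 17.7 = 79.11 mg/L.
Over the 9.4 km reach to input B (t = 1.541e+04 s = 0.1784 d), decay gives C = 79.11·exp(−0.29·0.1784) = 75.13 mg/L.
After input B: C = (17.7·75.13 + 1·2.98) / 18.7 = 71.27 mg/L.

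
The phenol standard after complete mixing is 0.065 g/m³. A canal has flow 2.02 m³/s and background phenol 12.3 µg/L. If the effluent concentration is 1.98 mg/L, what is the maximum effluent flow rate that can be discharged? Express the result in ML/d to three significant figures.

12.3 µg/L = 0.0123 mg/L.
Mass balance at complete mixing: C_std·(Q_w + Q_r) = Q_w·C_e + Q_r·C_b.
Rearranging, Q_w = Q_r·(C_std − C_b)/(C_e − C_std) = 2.02·(0.065 − 0.0123) / (1.98 − 0.065) = 0.05559 m³/s.
= 4.803 ML/d.

4.80 ML/d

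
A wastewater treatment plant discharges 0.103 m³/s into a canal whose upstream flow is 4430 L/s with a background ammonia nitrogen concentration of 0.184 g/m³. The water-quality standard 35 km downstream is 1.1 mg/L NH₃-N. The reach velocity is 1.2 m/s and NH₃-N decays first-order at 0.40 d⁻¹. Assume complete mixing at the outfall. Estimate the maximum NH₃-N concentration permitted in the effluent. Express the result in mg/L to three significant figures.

4430 L/s = 4.43 m³/s.
Travel time to the compliance point: t = 3.5e+04/1.2 = 2.917e+04 s = 0.3376 d; decay factor exp(−0.40·0.3376) = 0.8737.
So the concentration just after mixing may be at most 1.1/0.8737 = 1.259 mg/L.
Mass balance: 1.259·4.533 = 0.103·Cₑ + 4.43·0.184.
Cₑ = (5.707 − 0.8151) / 0.103 = 47.5 mg/L.

47.5 mg/L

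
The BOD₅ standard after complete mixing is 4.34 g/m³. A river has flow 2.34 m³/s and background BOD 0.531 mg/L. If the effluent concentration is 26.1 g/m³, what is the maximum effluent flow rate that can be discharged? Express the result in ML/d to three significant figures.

35.4 ML/d

Mass balance at complete mixing: C_std·(Q_w + Q_r) = Q_w·C_e + Q_r·C_b.
Rearranging, Q_w = Q_r·(C_std − C_b)/(C_e − C_std) = 2.34·(4.34 − 0.531) / (26.1 − 4.34) = 0.4096 m³/s.
= 35.39 ML/d.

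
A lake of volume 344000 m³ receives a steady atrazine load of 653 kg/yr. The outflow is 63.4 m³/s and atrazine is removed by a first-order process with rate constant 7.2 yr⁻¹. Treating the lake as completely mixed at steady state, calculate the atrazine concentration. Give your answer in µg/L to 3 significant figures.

Outflow Q = 63.4 m³/s × 3.156e+07 s/yr = 2.001e+09 m³/yr.
Steady-state CSTR mass balance: W = Q·C + k·V·C, so C = W/(Q + kV).
Q + kV = 2.001e+09 + 7.2·344000 = 2.003e+09 m³/yr.
C = 653/2.003e+09 = 3.26e-07 kg/m³ = 0.000326 mg/L = 0.326 µg/L.

0.326 µg/L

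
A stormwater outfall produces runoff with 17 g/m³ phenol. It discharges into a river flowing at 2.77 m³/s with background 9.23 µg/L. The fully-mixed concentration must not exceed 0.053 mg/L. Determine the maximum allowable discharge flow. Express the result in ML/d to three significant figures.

0.618 ML/d

9.23 µg/L = 0.00923 mg/L.
Mass balance at complete mixing: C_std·(Q_w + Q_r) = Q_w·C_e + Q_r·C_b.
Rearranging, Q_w = Q_r·(C_std − C_b)/(C_e − C_std) = 2.77·(0.053 − 0.00923) / (17 − 0.053) = 0.007154 m³/s.
= 0.6181 ML/d.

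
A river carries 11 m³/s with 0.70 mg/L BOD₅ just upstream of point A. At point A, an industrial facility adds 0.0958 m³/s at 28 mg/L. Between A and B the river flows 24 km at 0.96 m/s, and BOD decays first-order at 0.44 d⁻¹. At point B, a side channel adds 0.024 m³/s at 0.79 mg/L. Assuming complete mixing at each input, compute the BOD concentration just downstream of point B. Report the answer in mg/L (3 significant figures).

0.824 mg/L

After input A: C = (11·0.7 + 0.0958·28) / 11.1 = 0.9357 mg/L.
Over the 24 km reach to input B (t = 2.5e+04 s = 0.2894 d), decay gives C = 0.9357·exp(−0.44·0.2894) = 0.8238 mg/L.
After input B: C = (11.1·0.8238 + 0.024·0.79) / 11.12 = 0.8238 mg/L.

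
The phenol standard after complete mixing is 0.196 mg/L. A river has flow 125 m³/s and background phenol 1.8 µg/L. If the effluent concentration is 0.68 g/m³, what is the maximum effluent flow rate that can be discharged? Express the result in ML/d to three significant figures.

1.8 µg/L = 0.0018 mg/L.
Mass balance at complete mixing: C_std·(Q_w + Q_r) = Q_w·C_e + Q_r·C_b.
Rearranging, Q_w = Q_r·(C_std − C_b)/(C_e − C_std) = 125·(0.196 − 0.0018) / (0.68 − 0.196) = 50.15 m³/s.
= 4333 ML/d.

4330 ML/d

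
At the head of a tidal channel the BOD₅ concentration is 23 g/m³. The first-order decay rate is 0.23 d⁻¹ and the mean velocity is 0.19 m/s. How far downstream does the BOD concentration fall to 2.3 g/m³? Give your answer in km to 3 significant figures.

164 km

From C = C₀·e^(−kt), t = ln(C₀/C)/k = ln(23/2.3)/0.23 = 2.303/0.23 = 10.01 d.
Distance = v·t = 0.19 m/s × 8.65e+05 s = 1.643e+05 m = 164.3 km.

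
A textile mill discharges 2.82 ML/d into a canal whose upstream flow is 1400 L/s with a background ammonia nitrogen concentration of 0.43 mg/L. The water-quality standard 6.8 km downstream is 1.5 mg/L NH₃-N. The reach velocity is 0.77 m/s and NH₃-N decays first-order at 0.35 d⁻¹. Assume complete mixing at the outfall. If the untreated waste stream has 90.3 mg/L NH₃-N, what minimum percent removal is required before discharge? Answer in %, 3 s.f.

2.82 ML/d = 0.03264 m³/s.
1400 L/s = 1.4 m³/s.
Travel time to the compliance point: t = 6800/0.77 = 8831 s = 0.1022 d; decay factor exp(−0.35·0.1022) = 0.9649.
So the concentration just after mixing may be at most 1.5/0.9649 = 1.555 mg/L.
Mass balance: 1.555·1.433 = 0.03264·Cₑ + 1.4·0.43.
Cₑ = (2.227 − 0.602) / 0.03264 = 49.79 mg/L.
Required removal = 1 − 49.79/90.3 = 44.86 %.

44.9 %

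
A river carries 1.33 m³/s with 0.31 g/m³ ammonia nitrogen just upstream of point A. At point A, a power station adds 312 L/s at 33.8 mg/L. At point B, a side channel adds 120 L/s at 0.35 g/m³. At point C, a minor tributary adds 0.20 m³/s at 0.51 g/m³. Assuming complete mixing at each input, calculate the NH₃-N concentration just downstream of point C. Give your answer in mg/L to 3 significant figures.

312 L/s = 0.312 m³/s.
After input A: C = (1.33·0.31 + 0.312·33.8) / 1.642 = 6.674 mg/L.
120 L/s = 0.12 m³/s.
After input B: C = (1.642·6.674 + 0.12·0.35) / 1.762 = 6.243 mg/L.
After input C: C = (1.762·6.243 + 0.2·0.51) / 1.962 = 5.658 mg/L.

5.66 mg/L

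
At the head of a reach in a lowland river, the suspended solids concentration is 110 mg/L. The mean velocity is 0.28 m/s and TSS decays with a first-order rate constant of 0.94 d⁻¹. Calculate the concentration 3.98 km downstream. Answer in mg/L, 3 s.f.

Travel time t = 3.98 km / 0.28 m/s = 3980/0.28 = 1.421e+04 s = 0.1645 d.
First-order decay: C = 110·exp(−0.94·0.1645) = 110·0.8567 = 94.24 mg/L.

94.2 mg/L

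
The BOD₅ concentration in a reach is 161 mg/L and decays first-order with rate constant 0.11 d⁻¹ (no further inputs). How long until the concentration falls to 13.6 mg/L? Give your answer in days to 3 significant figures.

t = ln(C₀/C)/k = ln(161/13.6)/0.11 = 2.471/0.11 = 22.47 d.

22.5 d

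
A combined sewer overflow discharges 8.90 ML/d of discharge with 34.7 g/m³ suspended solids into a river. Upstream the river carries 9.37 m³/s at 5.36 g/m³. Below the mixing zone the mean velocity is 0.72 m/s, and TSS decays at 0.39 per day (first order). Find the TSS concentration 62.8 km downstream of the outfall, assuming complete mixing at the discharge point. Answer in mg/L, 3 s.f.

8.90 ML/d = 0.103 m³/s.
After complete mixing, C₀ = (0.103·34.7 + 9.37·5.36) / 9.473 = 5.679 mg/L.
Travel time t = 6.28e+04 m / 0.72 m/s = 8.722e+04 s = 1.01 d.
C = 5.679·exp(−0.39·1.01) = 5.679·0.6745 = 3.831 mg/L.

3.83 mg/L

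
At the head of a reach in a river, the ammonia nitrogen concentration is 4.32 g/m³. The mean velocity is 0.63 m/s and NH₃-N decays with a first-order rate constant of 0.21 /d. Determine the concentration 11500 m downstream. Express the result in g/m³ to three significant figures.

Travel time t = 11500 m / 0.63 m/s = 1.15e+04/0.63 = 1.825e+04 s = 0.2113 d.
First-order decay: C = 4.32·exp(−0.21·0.2113) = 4.32·0.9566 = 4.133 g/m³.

4.13 g/m³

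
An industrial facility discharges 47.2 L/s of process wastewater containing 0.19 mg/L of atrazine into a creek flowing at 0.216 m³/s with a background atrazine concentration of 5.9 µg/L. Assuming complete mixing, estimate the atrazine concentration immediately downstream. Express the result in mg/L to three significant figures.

0.0389 mg/L

47.2 L/s = 0.0472 m³/s.
5.9 µg/L = 0.0059 mg/L.
Conservation of mass across the mixing zone: C = (0.0472·0.19 + 0.216·0.0059) / (0.0472 + 0.216) = 0.01024/0.2632 = 0.03891 mg/L.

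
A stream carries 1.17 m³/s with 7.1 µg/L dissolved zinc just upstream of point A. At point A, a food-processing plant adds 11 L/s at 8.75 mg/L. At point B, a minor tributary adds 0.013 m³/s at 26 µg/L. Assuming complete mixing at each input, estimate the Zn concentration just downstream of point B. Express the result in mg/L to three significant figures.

0.0879 mg/L

7.1 µg/L = 0.0071 mg/L.
11 L/s = 0.011 m³/s.
After input A: C = (1.17·0.0071 + 0.011·8.75) / 1.181 = 0.08853 mg/L.
26 µg/L = 0.026 mg/L.
After input B: C = (1.181·0.08853 + 0.013·0.026) / 1.194 = 0.08785 mg/L.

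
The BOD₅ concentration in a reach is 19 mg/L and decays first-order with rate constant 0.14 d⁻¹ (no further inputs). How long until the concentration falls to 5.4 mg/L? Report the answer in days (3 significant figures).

t = ln(C₀/C)/k = ln(19/5.4)/0.14 = 1.258/0.14 = 8.986 d.

8.99 d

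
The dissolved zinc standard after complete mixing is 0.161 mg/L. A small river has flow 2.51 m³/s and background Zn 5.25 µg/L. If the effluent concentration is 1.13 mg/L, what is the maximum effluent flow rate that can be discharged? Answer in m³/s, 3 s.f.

5.25 µg/L = 0.00525 mg/L.
Mass balance at complete mixing: C_std·(Q_w + Q_r) = Q_w·C_e + Q_r·C_b.
Rearranging, Q_w = Q_r·(C_std − C_b)/(C_e − C_std) = 2.51·(0.161 − 0.00525) / (1.13 − 0.161) = 0.4034 m³/s.

0.403 m³/s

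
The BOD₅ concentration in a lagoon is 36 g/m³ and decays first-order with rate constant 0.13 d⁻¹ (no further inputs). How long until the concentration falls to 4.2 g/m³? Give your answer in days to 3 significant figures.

t = ln(C₀/C)/k = ln(36/4.2)/0.13 = 2.148/0.13 = 16.53 d.

16.5 d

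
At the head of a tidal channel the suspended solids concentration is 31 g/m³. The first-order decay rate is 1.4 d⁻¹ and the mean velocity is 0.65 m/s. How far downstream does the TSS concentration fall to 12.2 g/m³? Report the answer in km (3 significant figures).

37.4 km

From C = C₀·e^(−kt), t = ln(C₀/C)/k = ln(31/12.2)/1.4 = 0.9326/1.4 = 0.6661 d.
Distance = v·t = 0.65 m/s × 5.755e+04 s = 3.741e+04 m = 37.41 km.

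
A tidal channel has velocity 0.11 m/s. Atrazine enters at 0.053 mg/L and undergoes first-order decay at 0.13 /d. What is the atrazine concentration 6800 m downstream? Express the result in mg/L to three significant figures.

Travel time t = 6800 m / 0.11 m/s = 6800/0.11 = 6.182e+04 s = 0.7155 d.
First-order decay: C = 0.053·exp(−0.13·0.7155) = 0.053·0.9112 = 0.04829 mg/L.

0.0483 mg/L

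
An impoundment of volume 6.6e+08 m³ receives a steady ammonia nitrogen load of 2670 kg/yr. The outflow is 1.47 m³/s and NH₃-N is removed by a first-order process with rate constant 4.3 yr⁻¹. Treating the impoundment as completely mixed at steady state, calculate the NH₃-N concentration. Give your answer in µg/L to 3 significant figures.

Outflow Q = 1.47 m³/s × 3.156e+07 s/yr = 4.639e+07 m³/yr.
Steady-state CSTR mass balance: W = Q·C + k·V·C, so C = W/(Q + kV).
Q + kV = 4.639e+07 + 4.3·6.6e+08 = 2.884e+09 m³/yr.
C = 2670/2.884e+09 = 9.257e-07 kg/m³ = 0.0009257 mg/L = 0.9257 µg/L.

0.926 µg/L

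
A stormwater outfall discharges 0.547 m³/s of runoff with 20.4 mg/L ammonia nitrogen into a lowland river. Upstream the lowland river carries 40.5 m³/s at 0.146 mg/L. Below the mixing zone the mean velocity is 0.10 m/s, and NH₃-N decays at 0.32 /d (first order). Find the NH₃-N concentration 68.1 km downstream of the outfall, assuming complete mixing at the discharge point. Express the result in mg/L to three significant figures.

After complete mixing, C₀ = (0.547·20.4 + 40.5·0.146) / 41.05 = 0.4159 mg/L.
Travel time t = 6.81e+04 m / 0.10 m/s = 6.81e+05 s = 7.882 d.
C = 0.4159·exp(−0.32·7.882) = 0.4159·0.08028 = 0.03339 mg/L.

0.0334 mg/L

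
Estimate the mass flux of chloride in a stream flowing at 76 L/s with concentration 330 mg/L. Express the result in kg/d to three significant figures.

2170 kg/d

76 L/s = 0.076 m³/s.
Mass flux = Q·C = 0.076 m³/s × 330 g/m³ = 25.08 g/s.
= 25.08 g/s × 86.4 = 2167 kg/d.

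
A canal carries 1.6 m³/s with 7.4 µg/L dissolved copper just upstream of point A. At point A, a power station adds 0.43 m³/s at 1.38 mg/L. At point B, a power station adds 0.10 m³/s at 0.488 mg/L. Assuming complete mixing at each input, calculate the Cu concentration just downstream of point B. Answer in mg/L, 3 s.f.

0.307 mg/L

7.4 µg/L = 0.0074 mg/L.
After input A: C = (1.6·0.0074 + 0.43·1.38) / 2.03 = 0.2981 mg/L.
After input B: C = (2.03·0.2981 + 0.1·0.488) / 2.13 = 0.3071 mg/L.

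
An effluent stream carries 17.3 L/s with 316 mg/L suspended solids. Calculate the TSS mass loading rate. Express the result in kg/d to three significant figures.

472 kg/d

17.3 L/s = 0.0173 m³/s.
Mass flux = Q·C = 0.0173 m³/s × 316 g/m³ = 5.467 g/s.
= 5.467 g/s × 86.4 = 472.3 kg/d.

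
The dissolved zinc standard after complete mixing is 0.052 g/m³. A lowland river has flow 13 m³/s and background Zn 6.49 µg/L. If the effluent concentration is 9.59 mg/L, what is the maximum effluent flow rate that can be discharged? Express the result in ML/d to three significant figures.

6.49 µg/L = 0.00649 mg/L.
Mass balance at complete mixing: C_std·(Q_w + Q_r) = Q_w·C_e + Q_r·C_b.
Rearranging, Q_w = Q_r·(C_std − C_b)/(C_e − C_std) = 13·(0.052 − 0.00649) / (9.59 − 0.052) = 0.06203 m³/s.
= 5.359 ML/d.

5.36 ML/d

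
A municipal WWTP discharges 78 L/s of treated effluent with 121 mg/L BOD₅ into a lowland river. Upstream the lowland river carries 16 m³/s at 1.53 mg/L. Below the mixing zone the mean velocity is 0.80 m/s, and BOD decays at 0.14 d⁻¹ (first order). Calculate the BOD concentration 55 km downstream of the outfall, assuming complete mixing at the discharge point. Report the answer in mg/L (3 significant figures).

1.89 mg/L

78 L/s = 0.078 m³/s.
After complete mixing, C₀ = (0.078·121 + 16·1.53) / 16.08 = 2.11 mg/L.
Travel time t = 5.5e+04 m / 0.80 m/s = 6.875e+04 s = 0.7957 d.
C = 2.11·exp(−0.14·0.7957) = 2.11·0.8946 = 1.887 mg/L.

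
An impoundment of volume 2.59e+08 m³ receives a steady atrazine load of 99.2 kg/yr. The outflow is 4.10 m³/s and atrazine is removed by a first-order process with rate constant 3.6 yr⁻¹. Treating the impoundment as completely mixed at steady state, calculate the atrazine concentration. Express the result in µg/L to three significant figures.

0.0934 µg/L

Outflow Q = 4.10 m³/s × 3.156e+07 s/yr = 1.294e+08 m³/yr.
Steady-state CSTR mass balance: W = Q·C + k·V·C, so C = W/(Q + kV).
Q + kV = 1.294e+08 + 3.6·2.59e+08 = 1.062e+09 m³/yr.
C = 99.2/1.062e+09 = 9.343e-08 kg/m³ = 9.343e-05 mg/L = 0.09343 µg/L.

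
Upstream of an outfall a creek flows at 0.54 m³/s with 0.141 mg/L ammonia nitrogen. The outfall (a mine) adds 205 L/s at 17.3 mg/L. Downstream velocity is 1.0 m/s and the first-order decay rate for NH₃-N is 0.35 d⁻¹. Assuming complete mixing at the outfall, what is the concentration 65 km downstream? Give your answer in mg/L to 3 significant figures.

3.74 mg/L

205 L/s = 0.205 m³/s.
After complete mixing, C₀ = (0.205·17.3 + 0.54·0.141) / 0.745 = 4.863 mg/L.
Travel time t = 6.5e+04 m / 1.0 m/s = 6.5e+04 s = 0.7523 d.
C = 4.863·exp(−0.35·0.7523) = 4.863·0.7685 = 3.737 mg/L.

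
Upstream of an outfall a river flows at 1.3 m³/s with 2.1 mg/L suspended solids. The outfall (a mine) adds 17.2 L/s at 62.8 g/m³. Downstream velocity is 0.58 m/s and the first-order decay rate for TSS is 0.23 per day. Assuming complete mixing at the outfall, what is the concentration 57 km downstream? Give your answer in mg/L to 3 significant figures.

2.23 mg/L

17.2 L/s = 0.0172 m³/s.
After complete mixing, C₀ = (0.0172·62.8 + 1.3·2.1) / 1.317 = 2.893 mg/L.
Travel time t = 5.7e+04 m / 0.58 m/s = 9.828e+04 s = 1.137 d.
C = 2.893·exp(−0.23·1.137) = 2.893·0.7698 = 2.227 mg/L.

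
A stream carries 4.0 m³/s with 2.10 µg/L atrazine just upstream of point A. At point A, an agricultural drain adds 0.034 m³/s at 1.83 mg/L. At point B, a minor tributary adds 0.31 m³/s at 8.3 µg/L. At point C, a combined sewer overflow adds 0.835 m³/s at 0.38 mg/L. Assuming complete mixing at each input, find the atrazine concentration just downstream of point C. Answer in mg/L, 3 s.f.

0.0754 mg/L

2.10 µg/L = 0.0021 mg/L.
After input A: C = (4·0.0021 + 0.034·1.83) / 4.034 = 0.01751 mg/L.
8.3 µg/L = 0.0083 mg/L.
After input B: C = (4.034·0.01751 + 0.31·0.0083) / 4.344 = 0.01685 mg/L.
After input C: C = (4.344·0.01685 + 0.835·0.38) / 5.179 = 0.0754 mg/L.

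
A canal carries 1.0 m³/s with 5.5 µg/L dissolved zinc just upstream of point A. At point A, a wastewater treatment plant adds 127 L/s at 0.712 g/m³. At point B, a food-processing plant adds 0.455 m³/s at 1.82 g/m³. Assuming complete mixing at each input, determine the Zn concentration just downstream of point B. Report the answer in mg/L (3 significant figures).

5.5 µg/L = 0.0055 mg/L.
127 L/s = 0.127 m³/s.
After input A: C = (1·0.0055 + 0.127·0.712) / 1.127 = 0.08511 mg/L.
After input B: C = (1.127·0.08511 + 0.455·1.82) / 1.582 = 0.5841 mg/L.

0.584 mg/L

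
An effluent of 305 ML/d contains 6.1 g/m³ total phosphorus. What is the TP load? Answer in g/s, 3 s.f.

305 ML/d = 3.53 m³/s.
Mass flux = Q·C = 3.53 m³/s × 6.1 g/m³ = 21.53 g/s.

21.5 g/s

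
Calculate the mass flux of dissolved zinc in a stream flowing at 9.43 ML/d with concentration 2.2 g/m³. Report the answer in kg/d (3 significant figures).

9.43 ML/d = 0.1091 m³/s.
Mass flux = Q·C = 0.1091 m³/s × 2.2 g/m³ = 0.2401 g/s.
= 0.2401 g/s × 86.4 = 20.75 kg/d.

20.7 kg/d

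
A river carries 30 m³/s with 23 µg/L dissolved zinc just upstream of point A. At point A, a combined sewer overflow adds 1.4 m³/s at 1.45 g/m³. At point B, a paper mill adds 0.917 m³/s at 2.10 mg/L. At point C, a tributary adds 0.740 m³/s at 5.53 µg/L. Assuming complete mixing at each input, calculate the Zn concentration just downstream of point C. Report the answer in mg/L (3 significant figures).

23 µg/L = 0.023 mg/L.
After input A: C = (30·0.023 + 1.4·1.45) / 31.4 = 0.08662 mg/L.
After input B: C = (31.4·0.08662 + 0.917·2.1) / 32.32 = 0.1438 mg/L.
5.53 µg/L = 0.00553 mg/L.
After input C: C = (32.32·0.1438 + 0.74·0.00553) / 33.06 = 0.1407 mg/L.

0.141 mg/L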